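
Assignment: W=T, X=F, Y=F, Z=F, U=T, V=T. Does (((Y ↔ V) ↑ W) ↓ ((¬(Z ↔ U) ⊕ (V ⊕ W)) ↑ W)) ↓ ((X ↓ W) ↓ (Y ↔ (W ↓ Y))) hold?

T

Substituting W=T, X=F, Y=F, Z=F, U=T, V=T:
Y ↔ V = F ↔ T = F
(Y ↔ V) ↑ W = F ↑ T = T
Z ↔ U = F ↔ T = F
¬(Z ↔ U) = ¬F = T
V ⊕ W = T ⊕ T = F
¬(Z ↔ U) ⊕ (V ⊕ W) = T ⊕ F = T
(¬(Z ↔ U) ⊕ (V ⊕ W)) ↑ W = T ↑ T = F
((Y ↔ V) ↑ W) ↓ ((¬(Z ↔ U) ⊕ (V ⊕ W)) ↑ W) = T ↓ F = F
X ↓ W = F ↓ T = F
W ↓ Y = T ↓ F = F
Y ↔ (W ↓ Y) = F ↔ F = T
(X ↓ W) ↓ (Y ↔ (W ↓ Y)) = F ↓ T = F
(((Y ↔ V) ↑ W) ↓ ((¬(Z ↔ U) ⊕ (V ⊕ W)) ↑ W)) ↓ ((X ↓ W) ↓ (Y ↔ (W ↓ Y))) = F ↓ F = T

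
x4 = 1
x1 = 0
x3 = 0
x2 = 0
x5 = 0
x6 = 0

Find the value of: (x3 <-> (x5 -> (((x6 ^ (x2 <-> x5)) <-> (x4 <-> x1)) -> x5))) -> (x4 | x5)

Substituting x4=1, x1=0, x3=0, x2=0, x5=0, x6=0:
x2 <-> x5 = 0 <-> 0 = 1
x6 ^ (x2 <-> x5) = 0 ^ 1 = 1
x4 <-> x1 = 1 <-> 0 = 0
(x6 ^ (x2 <-> x5)) <-> (x4 <-> x1) = 1 <-> 0 = 0
((x6 ^ (x2 <-> x5)) <-> (x4 <-> x1)) -> x5 = 0 -> 0 = 1
x5 -> (((x6 ^ (x2 <-> x5)) <-> (x4 <-> x1)) -> x5) = 0 -> 1 = 1
x3 <-> (x5 -> (((x6 ^ (x2 <-> x5)) <-> (x4 <-> x1)) -> x5)) = 0 <-> 1 = 0
x4 | x5 = 1 | 0 = 1
(x3 <-> (x5 -> (((x6 ^ (x2 <-> x5)) <-> (x4 <-> x1)) -> x5))) -> (x4 | x5) = 0 -> 1 = 1

1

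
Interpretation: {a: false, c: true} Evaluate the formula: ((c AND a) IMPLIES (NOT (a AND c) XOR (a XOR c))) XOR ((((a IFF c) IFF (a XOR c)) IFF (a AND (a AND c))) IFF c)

false

c AND a = true AND false = false
a AND c = false AND true = false
NOT (a AND c) = NOT false = true
a XOR c = false XOR true = true
NOT (a AND c) XOR (a XOR c) = true XOR true = false
(c AND a) IMPLIES (NOT (a AND c) XOR (a XOR c)) = false IMPLIES false = true
a IFF c = false IFF true = false
a XOR c = false XOR true = true
(a IFF c) IFF (a XOR c) = false IFF true = false
a AND c = false AND true = false
a AND (a AND c) = false AND false = false
((a IFF c) IFF (a XOR c)) IFF (a AND (a AND c)) = false IFF false = true
(((a IFF c) IFF (a XOR c)) IFF (a AND (a AND c))) IFF c = true IFF true = true
((c AND a) IMPLIES (NOT (a AND c) XOR (a XOR c))) XOR ((((a IFF c) IFF (a XOR c)) IFF (a AND (a AND c))) IFF c) = true XOR true = false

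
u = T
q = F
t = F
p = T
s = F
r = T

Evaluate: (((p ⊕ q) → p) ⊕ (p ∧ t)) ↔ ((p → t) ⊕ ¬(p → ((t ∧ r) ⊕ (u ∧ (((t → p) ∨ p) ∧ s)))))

T

Substituting u=T, q=F, t=F, p=T, s=F, r=T:
p ⊕ q = T ⊕ F = T
(p ⊕ q) → p = T → T = T
p ∧ t = T ∧ F = F
((p ⊕ q) → p) ⊕ (p ∧ t) = T ⊕ F = T
p → t = T → F = F
t ∧ r = F ∧ T = F
t → p = F → T = T
(t → p) ∨ p = T ∨ T = T
((t → p) ∨ p) ∧ s = T ∧ F = F
u ∧ (((t → p) ∨ p) ∧ s) = T ∧ F = F
(t ∧ r) ⊕ (u ∧ (((t → p) ∨ p) ∧ s)) = F ⊕ F = F
p → ((t ∧ r) ⊕ (u ∧ (((t → p) ∨ p) ∧ s))) = T → F = F
¬(p → ((t ∧ r) ⊕ (u ∧ (((t → p) ∨ p) ∧ s)))) = ¬F = T
(p → t) ⊕ ¬(p → ((t ∧ r) ⊕ (u ∧ (((t → p) ∨ p) ∧ s)))) = F ⊕ T = T
(((p ⊕ q) → p) ⊕ (p ∧ t)) ↔ ((p → t) ⊕ ¬(p → ((t ∧ r) ⊕ (u ∧ (((t → p) ∨ p) ∧ s))))) = T ↔ T = T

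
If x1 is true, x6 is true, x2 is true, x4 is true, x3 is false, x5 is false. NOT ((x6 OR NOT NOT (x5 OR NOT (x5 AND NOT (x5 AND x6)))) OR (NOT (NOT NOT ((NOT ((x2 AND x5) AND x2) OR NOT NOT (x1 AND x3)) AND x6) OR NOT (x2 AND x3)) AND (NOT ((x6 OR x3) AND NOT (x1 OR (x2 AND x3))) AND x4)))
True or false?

F

Substituting x1=T, x6=T, x2=T, x4=T, x3=F, x5=F:
x5 AND x6 = F AND T = F
NOT (x5 AND x6) = NOT F = T
x5 AND NOT (x5 AND x6) = F AND T = F
NOT (x5 AND NOT (x5 AND x6)) = NOT F = T
x5 OR NOT (x5 AND NOT (x5 AND x6)) = F OR T = T
NOT (x5 OR NOT (x5 AND NOT (x5 AND x6))) = NOT T = F
NOT NOT (x5 OR NOT (x5 AND NOT (x5 AND x6))) = NOT F = T
x6 OR NOT NOT (x5 OR NOT (x5 AND NOT (x5 AND x6))) = T OR T = T
x2 AND x5 = T AND F = F
(x2 AND x5) AND x2 = F AND T = F
NOT ((x2 AND x5) AND x2) = NOT F = T
x1 AND x3 = T AND F = F
NOT (x1 AND x3) = NOT F = T
NOT NOT (x1 AND x3) = NOT T = F
NOT ((x2 AND x5) AND x2) OR NOT NOT (x1 AND x3) = T OR F = T
(NOT ((x2 AND x5) AND x2) OR NOT NOT (x1 AND x3)) AND x6 = T AND T = T
NOT ((NOT ((x2 AND x5) AND x2) OR NOT NOT (x1 AND x3)) AND x6) = NOT T = F
NOT NOT ((NOT ((x2 AND x5) AND x2) OR NOT NOT (x1 AND x3)) AND x6) = NOT F = T
x2 AND x3 = T AND F = F
NOT (x2 AND x3) = NOT F = T
NOT NOT ((NOT ((x2 AND x5) AND x2) OR NOT NOT (x1 AND x3)) AND x6) OR NOT (x2 AND x3) = T OR T = T
NOT (NOT NOT ((NOT ((x2 AND x5) AND x2) OR NOT NOT (x1 AND x3)) AND x6) OR NOT (x2 AND x3)) = NOT T = F
x6 OR x3 = T OR F = T
x2 AND x3 = T AND F = F
x1 OR (x2 AND x3) = T OR F = T
NOT (x1 OR (x2 AND x3)) = NOT T = F
(x6 OR x3) AND NOT (x1 OR (x2 AND x3)) = T AND F = F
NOT ((x6 OR x3) AND NOT (x1 OR (x2 AND x3))) = NOT F = T
NOT ((x6 OR x3) AND NOT (x1 OR (x2 AND x3))) AND x4 = T AND T = T
NOT (NOT NOT ((NOT ((x2 AND x5) AND x2) OR NOT NOT (x1 AND x3)) AND x6) OR NOT (x2 AND x3)) AND (NOT ((x6 OR x3) AND NOT (x1 OR (x2 AND x3))) AND x4) = F AND T = F
(x6 OR NOT NOT (x5 OR NOT (x5 AND NOT (x5 AND x6)))) OR (NOT (NOT NOT ((NOT ((x2 AND x5) AND x2) OR NOT NOT (x1 AND x3)) AND x6) OR NOT (x2 AND x3)) AND (NOT ((x6 OR x3) AND NOT (x1 OR (x2 AND x3))) AND x4)) = T OR F = T
NOT ((x6 OR NOT NOT (x5 OR NOT (x5 AND NOT (x5 AND x6)))) OR (NOT (NOT NOT ((NOT ((x2 AND x5) AND x2) OR NOT NOT (x1 AND x3)) AND x6) OR NOT (x2 AND x3)) AND (NOT ((x6 OR x3) AND NOT (x1 OR (x2 AND x3))) AND x4))) = NOT T = F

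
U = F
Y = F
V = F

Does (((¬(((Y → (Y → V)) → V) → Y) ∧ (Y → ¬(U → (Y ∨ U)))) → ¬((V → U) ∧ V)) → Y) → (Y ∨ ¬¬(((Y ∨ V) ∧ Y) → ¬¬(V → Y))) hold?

T

Substituting U=F, Y=F, V=F:
Y → V = F → F = T
Y → (Y → V) = F → T = T
(Y → (Y → V)) → V = T → F = F
((Y → (Y → V)) → V) → Y = F → F = T
¬(((Y → (Y → V)) → V) → Y) = ¬T = F
Y ∨ U = F ∨ F = F
U → (Y ∨ U) = F → F = T
¬(U → (Y ∨ U)) = ¬T = F
Y → ¬(U → (Y ∨ U)) = F → F = T
¬(((Y → (Y → V)) → V) → Y) ∧ (Y → ¬(U → (Y ∨ U))) = F ∧ T = F
V → U = F → F = T
(V → U) ∧ V = T ∧ F = F
¬((V → U) ∧ V) = ¬F = T
(¬(((Y → (Y → V)) → V) → Y) ∧ (Y → ¬(U → (Y ∨ U)))) → ¬((V → U) ∧ V) = F → T = T
((¬(((Y → (Y → V)) → V) → Y) ∧ (Y → ¬(U → (Y ∨ U)))) → ¬((V → U) ∧ V)) → Y = T → F = F
Y ∨ V = F ∨ F = F
(Y ∨ V) ∧ Y = F ∧ F = F
V → Y = F → F = T
¬(V → Y) = ¬T = F
¬¬(V → Y) = ¬F = T
((Y ∨ V) ∧ Y) → ¬¬(V → Y) = F → T = T
¬(((Y ∨ V) ∧ Y) → ¬¬(V → Y)) = ¬T = F
¬¬(((Y ∨ V) ∧ Y) → ¬¬(V → Y)) = ¬F = T
Y ∨ ¬¬(((Y ∨ V) ∧ Y) → ¬¬(V → Y)) = F ∨ T = T
(((¬(((Y → (Y → V)) → V) → Y) ∧ (Y → ¬(U → (Y ∨ U)))) → ¬((V → U) ∧ V)) → Y) → (Y ∨ ¬¬(((Y ∨ V) ∧ Y) → ¬¬(V → Y))) = F → T = T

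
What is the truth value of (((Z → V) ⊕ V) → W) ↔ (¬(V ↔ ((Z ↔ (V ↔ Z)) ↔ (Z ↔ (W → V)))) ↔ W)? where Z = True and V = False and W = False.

True

Z → V = True → False = False
(Z → V) ⊕ V = False ⊕ False = False
((Z → V) ⊕ V) → W = False → False = True
V ↔ Z = False ↔ True = False
Z ↔ (V ↔ Z) = True ↔ False = False
W → V = False → False = True
Z ↔ (W → V) = True ↔ True = True
(Z ↔ (V ↔ Z)) ↔ (Z ↔ (W → V)) = False ↔ True = False
V ↔ ((Z ↔ (V ↔ Z)) ↔ (Z ↔ (W → V))) = False ↔ False = True
¬(V ↔ ((Z ↔ (V ↔ Z)) ↔ (Z ↔ (W → V)))) = ¬True = False
¬(V ↔ ((Z ↔ (V ↔ Z)) ↔ (Z ↔ (W → V)))) ↔ W = False ↔ False = True
(((Z → V) ⊕ V) → W) ↔ (¬(V ↔ ((Z ↔ (V ↔ Z)) ↔ (Z ↔ (W → V)))) ↔ W) = True ↔ True = True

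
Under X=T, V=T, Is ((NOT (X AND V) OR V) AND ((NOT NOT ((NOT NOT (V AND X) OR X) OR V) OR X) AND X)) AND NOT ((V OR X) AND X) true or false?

Substituting X=T, V=T:
X AND V = T AND T = T
NOT (X AND V) = NOT T = F
NOT (X AND V) OR V = F OR T = T
V AND X = T AND T = T
NOT (V AND X) = NOT T = F
NOT NOT (V AND X) = NOT F = T
NOT NOT (V AND X) OR X = T OR T = T
(NOT NOT (V AND X) OR X) OR V = T OR T = T
NOT ((NOT NOT (V AND X) OR X) OR V) = NOT T = F
NOT NOT ((NOT NOT (V AND X) OR X) OR V) = NOT F = T
NOT NOT ((NOT NOT (V AND X) OR X) OR V) OR X = T OR T = T
(NOT NOT ((NOT NOT (V AND X) OR X) OR V) OR X) AND X = T AND T = T
(NOT (X AND V) OR V) AND ((NOT NOT ((NOT NOT (V AND X) OR X) OR V) OR X) AND X) = T AND T = T
V OR X = T OR T = T
(V OR X) AND X = T AND T = T
NOT ((V OR X) AND X) = NOT T = F
((NOT (X AND V) OR V) AND ((NOT NOT ((NOT NOT (V AND X) OR X) OR V) OR X) AND X)) AND NOT ((V OR X) AND X) = T AND F = F

F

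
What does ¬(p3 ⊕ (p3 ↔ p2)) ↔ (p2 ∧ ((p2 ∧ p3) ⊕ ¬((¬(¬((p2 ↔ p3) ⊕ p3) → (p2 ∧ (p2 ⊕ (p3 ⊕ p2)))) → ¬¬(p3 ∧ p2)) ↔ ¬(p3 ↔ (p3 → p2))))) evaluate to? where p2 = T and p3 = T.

F

p3 ↔ p2 = T ↔ T = T
p3 ⊕ (p3 ↔ p2) = T ⊕ T = F
¬(p3 ⊕ (p3 ↔ p2)) = ¬F = T
p2 ∧ p3 = T ∧ T = T
p2 ↔ p3 = T ↔ T = T
(p2 ↔ p3) ⊕ p3 = T ⊕ T = F
¬((p2 ↔ p3) ⊕ p3) = ¬F = T
p3 ⊕ p2 = T ⊕ T = F
p2 ⊕ (p3 ⊕ p2) = T ⊕ F = T
p2 ∧ (p2 ⊕ (p3 ⊕ p2)) = T ∧ T = T
¬((p2 ↔ p3) ⊕ p3) → (p2 ∧ (p2 ⊕ (p3 ⊕ p2))) = T → T = T
¬(¬((p2 ↔ p3) ⊕ p3) → (p2 ∧ (p2 ⊕ (p3 ⊕ p2)))) = ¬T = F
p3 ∧ p2 = T ∧ T = T
¬(p3 ∧ p2) = ¬T = F
¬¬(p3 ∧ p2) = ¬F = T
¬(¬((p2 ↔ p3) ⊕ p3) → (p2 ∧ (p2 ⊕ (p3 ⊕ p2)))) → ¬¬(p3 ∧ p2) = F → T = T
p3 → p2 = T → T = T
p3 ↔ (p3 → p2) = T ↔ T = T
¬(p3 ↔ (p3 → p2)) = ¬T = F
(¬(¬((p2 ↔ p3) ⊕ p3) → (p2 ∧ (p2 ⊕ (p3 ⊕ p2)))) → ¬¬(p3 ∧ p2)) ↔ ¬(p3 ↔ (p3 → p2)) = T ↔ F = F
¬((¬(¬((p2 ↔ p3) ⊕ p3) → (p2 ∧ (p2 ⊕ (p3 ⊕ p2)))) → ¬¬(p3 ∧ p2)) ↔ ¬(p3 ↔ (p3 → p2))) = ¬F = T
(p2 ∧ p3) ⊕ ¬((¬(¬((p2 ↔ p3) ⊕ p3) → (p2 ∧ (p2 ⊕ (p3 ⊕ p2)))) → ¬¬(p3 ∧ p2)) ↔ ¬(p3 ↔ (p3 → p2))) = T ⊕ T = F
p2 ∧ ((p2 ∧ p3) ⊕ ¬((¬(¬((p2 ↔ p3) ⊕ p3) → (p2 ∧ (p2 ⊕ (p3 ⊕ p2)))) → ¬¬(p3 ∧ p2)) ↔ ¬(p3 ↔ (p3 → p2)))) = T ∧ F = F
¬(p3 ⊕ (p3 ↔ p2)) ↔ (p2 ∧ ((p2 ∧ p3) ⊕ ¬((¬(¬((p2 ↔ p3) ⊕ p3) → (p2 ∧ (p2 ⊕ (p3 ⊕ p2)))) → ¬¬(p3 ∧ p2)) ↔ ¬(p3 ↔ (p3 → p2))))) = T ↔ F = F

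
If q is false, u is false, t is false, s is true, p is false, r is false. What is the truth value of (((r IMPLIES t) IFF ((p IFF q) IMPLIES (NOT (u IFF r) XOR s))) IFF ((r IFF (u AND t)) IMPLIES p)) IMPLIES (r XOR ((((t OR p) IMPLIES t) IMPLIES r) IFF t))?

r IMPLIES t = False IMPLIES False = True
p IFF q = False IFF False = True
u IFF r = False IFF False = True
NOT (u IFF r) = NOT True = False
NOT (u IFF r) XOR s = False XOR True = True
(p IFF q) IMPLIES (NOT (u IFF r) XOR s) = True IMPLIES True = True
(r IMPLIES t) IFF ((p IFF q) IMPLIES (NOT (u IFF r) XOR s)) = True IFF True = True
u AND t = False AND False = False
r IFF (u AND t) = False IFF False = True
(r IFF (u AND t)) IMPLIES p = True IMPLIES False = False
((r IMPLIES t) IFF ((p IFF q) IMPLIES (NOT (u IFF r) XOR s))) IFF ((r IFF (u AND t)) IMPLIES p) = True IFF False = False
t OR p = False OR False = False
(t OR p) IMPLIES t = False IMPLIES False = True
((t OR p) IMPLIES t) IMPLIES r = True IMPLIES False = False
(((t OR p) IMPLIES t) IMPLIES r) IFF t = False IFF False = True
r XOR ((((t OR p) IMPLIES t) IMPLIES r) IFF t) = False XOR True = True
(((r IMPLIES t) IFF ((p IFF q) IMPLIES (NOT (u IFF r) XOR s))) IFF ((r IFF (u AND t)) IMPLIES p)) IMPLIES (r XOR ((((t OR p) IMPLIES t) IMPLIES r) IFF t)) = False IMPLIES True = True

True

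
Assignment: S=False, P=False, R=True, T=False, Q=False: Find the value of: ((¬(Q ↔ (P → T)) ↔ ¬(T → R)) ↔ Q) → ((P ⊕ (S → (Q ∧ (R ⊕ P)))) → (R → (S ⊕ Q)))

False

P → T = False → False = True
Q ↔ (P → T) = False ↔ True = False
¬(Q ↔ (P → T)) = ¬False = True
T → R = False → True = True
¬(T → R) = ¬True = False
¬(Q ↔ (P → T)) ↔ ¬(T → R) = True ↔ False = False
(¬(Q ↔ (P → T)) ↔ ¬(T → R)) ↔ Q = False ↔ False = True
R ⊕ P = True ⊕ False = True
Q ∧ (R ⊕ P) = False ∧ True = False
S → (Q ∧ (R ⊕ P)) = False → False = True
P ⊕ (S → (Q ∧ (R ⊕ P))) = False ⊕ True = True
S ⊕ Q = False ⊕ False = False
R → (S ⊕ Q) = True → False = False
(P ⊕ (S → (Q ∧ (R ⊕ P)))) → (R → (S ⊕ Q)) = True → False = False
((¬(Q ↔ (P → T)) ↔ ¬(T → R)) ↔ Q) → ((P ⊕ (S → (Q ∧ (R ⊕ P)))) → (R → (S ⊕ Q))) = True → False = False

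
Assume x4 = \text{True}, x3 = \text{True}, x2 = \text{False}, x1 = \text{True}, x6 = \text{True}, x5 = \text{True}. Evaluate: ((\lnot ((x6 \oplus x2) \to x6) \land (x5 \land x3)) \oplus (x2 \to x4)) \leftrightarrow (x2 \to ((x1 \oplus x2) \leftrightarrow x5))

\text{True}

x6 \oplus x2 = \text{True} \oplus \text{False} = \text{True}
(x6 \oplus x2) \to x6 = \text{True} \to \text{True} = \text{True}
\lnot ((x6 \oplus x2) \to x6) = \lnot \text{True} = \text{False}
x5 \land x3 = \text{True} \land \text{True} = \text{True}
\lnot ((x6 \oplus x2) \to x6) \land (x5 \land x3) = \text{False} \land \text{True} = \text{False}
x2 \to x4 = \text{False} \to \text{True} = \text{True}
(\lnot ((x6 \oplus x2) \to x6) \land (x5 \land x3)) \oplus (x2 \to x4) = \text{False} \oplus \text{True} = \text{True}
x1 \oplus x2 = \text{True} \oplus \text{False} = \text{True}
(x1 \oplus x2) \leftrightarrow x5 = \text{True} \leftrightarrow \text{True} = \text{True}
x2 \to ((x1 \oplus x2) \leftrightarrow x5) = \text{False} \to \text{True} = \text{True}
((\lnot ((x6 \oplus x2) \to x6) \land (x5 \land x3)) \oplus (x2 \to x4)) \leftrightarrow (x2 \to ((x1 \oplus x2) \leftrightarrow x5)) = \text{True} \leftrightarrow \text{True} = \text{True}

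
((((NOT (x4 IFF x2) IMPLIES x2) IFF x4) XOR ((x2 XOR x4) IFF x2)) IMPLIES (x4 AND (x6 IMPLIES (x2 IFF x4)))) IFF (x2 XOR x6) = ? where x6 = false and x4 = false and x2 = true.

false

x4 IFF x2 = false IFF true = false
NOT (x4 IFF x2) = NOT false = true
NOT (x4 IFF x2) IMPLIES x2 = true IMPLIES true = true
(NOT (x4 IFF x2) IMPLIES x2) IFF x4 = true IFF false = false
x2 XOR x4 = true XOR false = true
(x2 XOR x4) IFF x2 = true IFF true = true
((NOT (x4 IFF x2) IMPLIES x2) IFF x4) XOR ((x2 XOR x4) IFF x2) = false XOR true = true
x2 IFF x4 = true IFF false = false
x6 IMPLIES (x2 IFF x4) = false IMPLIES false = true
x4 AND (x6 IMPLIES (x2 IFF x4)) = false AND true = false
(((NOT (x4 IFF x2) IMPLIES x2) IFF x4) XOR ((x2 XOR x4) IFF x2)) IMPLIES (x4 AND (x6 IMPLIES (x2 IFF x4))) = true IMPLIES false = false
x2 XOR x6 = true XOR false = true
((((NOT (x4 IFF x2) IMPLIES x2) IFF x4) XOR ((x2 XOR x4) IFF x2)) IMPLIES (x4 AND (x6 IMPLIES (x2 IFF x4)))) IFF (x2 XOR x6) = false IFF true = false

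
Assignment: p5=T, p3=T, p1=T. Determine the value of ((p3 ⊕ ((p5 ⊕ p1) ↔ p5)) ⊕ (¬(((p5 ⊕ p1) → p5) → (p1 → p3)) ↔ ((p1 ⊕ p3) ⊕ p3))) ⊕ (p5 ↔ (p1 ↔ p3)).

Substituting p5=T, p3=T, p1=T:
p5 ⊕ p1 = T ⊕ T = F
(p5 ⊕ p1) ↔ p5 = F ↔ T = F
p3 ⊕ ((p5 ⊕ p1) ↔ p5) = T ⊕ F = T
p5 ⊕ p1 = T ⊕ T = F
(p5 ⊕ p1) → p5 = F → T = T
p1 → p3 = T → T = T
((p5 ⊕ p1) → p5) → (p1 → p3) = T → T = T
¬(((p5 ⊕ p1) → p5) → (p1 → p3)) = ¬T = F
p1 ⊕ p3 = T ⊕ T = F
(p1 ⊕ p3) ⊕ p3 = F ⊕ T = T
¬(((p5 ⊕ p1) → p5) → (p1 → p3)) ↔ ((p1 ⊕ p3) ⊕ p3) = F ↔ T = F
(p3 ⊕ ((p5 ⊕ p1) ↔ p5)) ⊕ (¬(((p5 ⊕ p1) → p5) → (p1 → p3)) ↔ ((p1 ⊕ p3) ⊕ p3)) = T ⊕ F = T
p1 ↔ p3 = T ↔ T = T
p5 ↔ (p1 ↔ p3) = T ↔ T = T
((p3 ⊕ ((p5 ⊕ p1) ↔ p5)) ⊕ (¬(((p5 ⊕ p1) → p5) → (p1 → p3)) ↔ ((p1 ⊕ p3) ⊕ p3))) ⊕ (p5 ↔ (p1 ↔ p3)) = T ⊕ T = F

F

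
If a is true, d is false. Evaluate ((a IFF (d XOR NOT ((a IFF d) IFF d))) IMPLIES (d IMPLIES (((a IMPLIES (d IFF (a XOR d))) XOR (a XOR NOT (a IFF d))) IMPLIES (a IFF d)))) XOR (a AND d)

true

a IFF d = true IFF false = false
(a IFF d) IFF d = false IFF false = true
NOT ((a IFF d) IFF d) = NOT true = false
d XOR NOT ((a IFF d) IFF d) = false XOR false = false
a IFF (d XOR NOT ((a IFF d) IFF d)) = true IFF false = false
a XOR d = true XOR false = true
d IFF (a XOR d) = false IFF true = false
a IMPLIES (d IFF (a XOR d)) = true IMPLIES false = false
a IFF d = true IFF false = false
NOT (a IFF d) = NOT false = true
a XOR NOT (a IFF d) = true XOR true = false
(a IMPLIES (d IFF (a XOR d))) XOR (a XOR NOT (a IFF d)) = false XOR false = false
a IFF d = true IFF false = false
((a IMPLIES (d IFF (a XOR d))) XOR (a XOR NOT (a IFF d))) IMPLIES (a IFF d) = false IMPLIES false = true
d IMPLIES (((a IMPLIES (d IFF (a XOR d))) XOR (a XOR NOT (a IFF d))) IMPLIES (a IFF d)) = false IMPLIES true = true
(a IFF (d XOR NOT ((a IFF d) IFF d))) IMPLIES (d IMPLIES (((a IMPLIES (d IFF (a XOR d))) XOR (a XOR NOT (a IFF d))) IMPLIES (a IFF d))) = false IMPLIES true = true
a AND d = true AND false = false
((a IFF (d XOR NOT ((a IFF d) IFF d))) IMPLIES (d IMPLIES (((a IMPLIES (d IFF (a XOR d))) XOR (a XOR NOT (a IFF d))) IMPLIES (a IFF d)))) XOR (a AND d) = true XOR false = true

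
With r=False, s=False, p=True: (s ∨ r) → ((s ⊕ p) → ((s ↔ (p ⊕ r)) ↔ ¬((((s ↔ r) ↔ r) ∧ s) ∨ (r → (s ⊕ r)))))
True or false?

Substituting r=False, s=False, p=True:
s ∨ r = False ∨ False = False
s ⊕ p = False ⊕ True = True
p ⊕ r = True ⊕ False = True
s ↔ (p ⊕ r) = False ↔ True = False
s ↔ r = False ↔ False = True
(s ↔ r) ↔ r = True ↔ False = False
((s ↔ r) ↔ r) ∧ s = False ∧ False = False
s ⊕ r = False ⊕ False = False
r → (s ⊕ r) = False → False = True
(((s ↔ r) ↔ r) ∧ s) ∨ (r → (s ⊕ r)) = False ∨ True = True
¬((((s ↔ r) ↔ r) ∧ s) ∨ (r → (s ⊕ r))) = ¬True = False
(s ↔ (p ⊕ r)) ↔ ¬((((s ↔ r) ↔ r) ∧ s) ∨ (r → (s ⊕ r))) = False ↔ False = True
(s ⊕ p) → ((s ↔ (p ⊕ r)) ↔ ¬((((s ↔ r) ↔ r) ∧ s) ∨ (r → (s ⊕ r)))) = True → True = True
(s ∨ r) → ((s ⊕ p) → ((s ↔ (p ⊕ r)) ↔ ¬((((s ↔ r) ↔ r) ∧ s) ∨ (r → (s ⊕ r))))) = False → True = True

True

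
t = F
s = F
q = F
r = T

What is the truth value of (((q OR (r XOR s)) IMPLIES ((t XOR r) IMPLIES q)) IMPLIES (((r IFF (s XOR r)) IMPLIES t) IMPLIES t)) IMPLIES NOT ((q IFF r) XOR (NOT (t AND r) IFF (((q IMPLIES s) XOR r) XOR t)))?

T

Substituting t=F, s=F, q=F, r=T:
r XOR s = T XOR F = T
q OR (r XOR s) = F OR T = T
t XOR r = F XOR T = T
(t XOR r) IMPLIES q = T IMPLIES F = F
(q OR (r XOR s)) IMPLIES ((t XOR r) IMPLIES q) = T IMPLIES F = F
s XOR r = F XOR T = T
r IFF (s XOR r) = T IFF T = T
(r IFF (s XOR r)) IMPLIES t = T IMPLIES F = F
((r IFF (s XOR r)) IMPLIES t) IMPLIES t = F IMPLIES F = T
((q OR (r XOR s)) IMPLIES ((t XOR r) IMPLIES q)) IMPLIES (((r IFF (s XOR r)) IMPLIES t) IMPLIES t) = F IMPLIES T = T
q IFF r = F IFF T = F
t AND r = F AND T = F
NOT (t AND r) = NOT F = T
q IMPLIES s = F IMPLIES F = T
(q IMPLIES s) XOR r = T XOR T = F
((q IMPLIES s) XOR r) XOR t = F XOR F = F
NOT (t AND r) IFF (((q IMPLIES s) XOR r) XOR t) = T IFF F = F
(q IFF r) XOR (NOT (t AND r) IFF (((q IMPLIES s) XOR r) XOR t)) = F XOR F = F
NOT ((q IFF r) XOR (NOT (t AND r) IFF (((q IMPLIES s) XOR r) XOR t))) = NOT F = T
(((q OR (r XOR s)) IMPLIES ((t XOR r) IMPLIES q)) IMPLIES (((r IFF (s XOR r)) IMPLIES t) IMPLIES t)) IMPLIES NOT ((q IFF r) XOR (NOT (t AND r) IFF (((q IMPLIES s) XOR r) XOR t))) = T IMPLIES T = T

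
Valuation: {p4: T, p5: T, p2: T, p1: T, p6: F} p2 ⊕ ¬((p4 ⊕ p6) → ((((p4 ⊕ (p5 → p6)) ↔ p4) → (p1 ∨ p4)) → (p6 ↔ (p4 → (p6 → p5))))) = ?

F

Substituting p4=T, p5=T, p2=T, p1=T, p6=F:
p4 ⊕ p6 = T ⊕ F = T
p5 → p6 = T → F = F
p4 ⊕ (p5 → p6) = T ⊕ F = T
(p4 ⊕ (p5 → p6)) ↔ p4 = T ↔ T = T
p1 ∨ p4 = T ∨ T = T
((p4 ⊕ (p5 → p6)) ↔ p4) → (p1 ∨ p4) = T → T = T
p6 → p5 = F → T = T
p4 → (p6 → p5) = T → T = T
p6 ↔ (p4 → (p6 → p5)) = F ↔ T = F
(((p4 ⊕ (p5 → p6)) ↔ p4) → (p1 ∨ p4)) → (p6 ↔ (p4 → (p6 → p5))) = T → F = F
(p4 ⊕ p6) → ((((p4 ⊕ (p5 → p6)) ↔ p4) → (p1 ∨ p4)) → (p6 ↔ (p4 → (p6 → p5)))) = T → F = F
¬((p4 ⊕ p6) → ((((p4 ⊕ (p5 → p6)) ↔ p4) → (p1 ∨ p4)) → (p6 ↔ (p4 → (p6 → p5))))) = ¬F = T
p2 ⊕ ¬((p4 ⊕ p6) → ((((p4 ⊕ (p5 → p6)) ↔ p4) → (p1 ∨ p4)) → (p6 ↔ (p4 → (p6 → p5))))) = T ⊕ T = F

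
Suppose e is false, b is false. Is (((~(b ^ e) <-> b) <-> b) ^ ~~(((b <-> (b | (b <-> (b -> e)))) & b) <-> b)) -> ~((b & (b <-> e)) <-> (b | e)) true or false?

T

Substituting e=F, b=F:
b ^ e = F ^ F = F
~(b ^ e) = ~F = T
~(b ^ e) <-> b = T <-> F = F
(~(b ^ e) <-> b) <-> b = F <-> F = T
b -> e = F -> F = T
b <-> (b -> e) = F <-> T = F
b | (b <-> (b -> e)) = F | F = F
b <-> (b | (b <-> (b -> e))) = F <-> F = T
(b <-> (b | (b <-> (b -> e)))) & b = T & F = F
((b <-> (b | (b <-> (b -> e)))) & b) <-> b = F <-> F = T
~(((b <-> (b | (b <-> (b -> e)))) & b) <-> b) = ~T = F
~~(((b <-> (b | (b <-> (b -> e)))) & b) <-> b) = ~F = T
((~(b ^ e) <-> b) <-> b) ^ ~~(((b <-> (b | (b <-> (b -> e)))) & b) <-> b) = T ^ T = F
b <-> e = F <-> F = T
b & (b <-> e) = F & T = F
b | e = F | F = F
(b & (b <-> e)) <-> (b | e) = F <-> F = T
~((b & (b <-> e)) <-> (b | e)) = ~T = F
(((~(b ^ e) <-> b) <-> b) ^ ~~(((b <-> (b | (b <-> (b -> e)))) & b) <-> b)) -> ~((b & (b <-> e)) <-> (b | e)) = F -> F = T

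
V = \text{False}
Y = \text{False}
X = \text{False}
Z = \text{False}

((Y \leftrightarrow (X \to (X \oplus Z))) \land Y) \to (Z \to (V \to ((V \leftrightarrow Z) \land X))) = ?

Substituting V=\text{False}, Y=\text{False}, X=\text{False}, Z=\text{False}:
X \oplus Z = \text{False} \oplus \text{False} = \text{False}
X \to (X \oplus Z) = \text{False} \to \text{False} = \text{True}
Y \leftrightarrow (X \to (X \oplus Z)) = \text{False} \leftrightarrow \text{True} = \text{False}
(Y \leftrightarrow (X \to (X \oplus Z))) \land Y = \text{False} \land \text{False} = \text{False}
V \leftrightarrow Z = \text{False} \leftrightarrow \text{False} = \text{True}
(V \leftrightarrow Z) \land X = \text{True} \land \text{False} = \text{False}
V \to ((V \leftrightarrow Z) \land X) = \text{False} \to \text{False} = \text{True}
Z \to (V \to ((V \leftrightarrow Z) \land X)) = \text{False} \to \text{True} = \text{True}
((Y \leftrightarrow (X \to (X \oplus Z))) \land Y) \to (Z \to (V \to ((V \leftrightarrow Z) \land X))) = \text{False} \to \text{True} = \text{True}

\text{True}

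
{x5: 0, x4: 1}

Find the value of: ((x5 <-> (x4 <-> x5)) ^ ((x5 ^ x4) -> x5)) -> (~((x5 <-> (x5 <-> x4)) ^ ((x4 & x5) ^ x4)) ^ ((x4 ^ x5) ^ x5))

x4 <-> x5 = 1 <-> 0 = 0
x5 <-> (x4 <-> x5) = 0 <-> 0 = 1
x5 ^ x4 = 0 ^ 1 = 1
(x5 ^ x4) -> x5 = 1 -> 0 = 0
(x5 <-> (x4 <-> x5)) ^ ((x5 ^ x4) -> x5) = 1 ^ 0 = 1
x5 <-> x4 = 0 <-> 1 = 0
x5 <-> (x5 <-> x4) = 0 <-> 0 = 1
x4 & x5 = 1 & 0 = 0
(x4 & x5) ^ x4 = 0 ^ 1 = 1
(x5 <-> (x5 <-> x4)) ^ ((x4 & x5) ^ x4) = 1 ^ 1 = 0
~((x5 <-> (x5 <-> x4)) ^ ((x4 & x5) ^ x4)) = ~0 = 1
x4 ^ x5 = 1 ^ 0 = 1
(x4 ^ x5) ^ x5 = 1 ^ 0 = 1
~((x5 <-> (x5 <-> x4)) ^ ((x4 & x5) ^ x4)) ^ ((x4 ^ x5) ^ x5) = 1 ^ 1 = 0
((x5 <-> (x4 <-> x5)) ^ ((x5 ^ x4) -> x5)) -> (~((x5 <-> (x5 <-> x4)) ^ ((x4 & x5) ^ x4)) ^ ((x4 ^ x5) ^ x5)) = 1 -> 0 = 0

0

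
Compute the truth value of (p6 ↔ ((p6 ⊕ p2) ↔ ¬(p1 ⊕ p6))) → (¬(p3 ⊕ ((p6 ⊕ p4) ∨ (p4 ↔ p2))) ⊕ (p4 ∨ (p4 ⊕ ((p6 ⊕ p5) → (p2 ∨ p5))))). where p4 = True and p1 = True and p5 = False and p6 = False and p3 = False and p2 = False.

True

p6 ⊕ p2 = False ⊕ False = False
p1 ⊕ p6 = True ⊕ False = True
¬(p1 ⊕ p6) = ¬True = False
(p6 ⊕ p2) ↔ ¬(p1 ⊕ p6) = False ↔ False = True
p6 ↔ ((p6 ⊕ p2) ↔ ¬(p1 ⊕ p6)) = False ↔ True = False
p6 ⊕ p4 = False ⊕ True = True
p4 ↔ p2 = True ↔ False = False
(p6 ⊕ p4) ∨ (p4 ↔ p2) = True ∨ False = True
p3 ⊕ ((p6 ⊕ p4) ∨ (p4 ↔ p2)) = False ⊕ True = True
¬(p3 ⊕ ((p6 ⊕ p4) ∨ (p4 ↔ p2))) = ¬True = False
p6 ⊕ p5 = False ⊕ False = False
p2 ∨ p5 = False ∨ False = False
(p6 ⊕ p5) → (p2 ∨ p5) = False → False = True
p4 ⊕ ((p6 ⊕ p5) → (p2 ∨ p5)) = True ⊕ True = False
p4 ∨ (p4 ⊕ ((p6 ⊕ p5) → (p2 ∨ p5))) = True ∨ False = True
¬(p3 ⊕ ((p6 ⊕ p4) ∨ (p4 ↔ p2))) ⊕ (p4 ∨ (p4 ⊕ ((p6 ⊕ p5) → (p2 ∨ p5)))) = False ⊕ True = True
(p6 ↔ ((p6 ⊕ p2) ↔ ¬(p1 ⊕ p6))) → (¬(p3 ⊕ ((p6 ⊕ p4) ∨ (p4 ↔ p2))) ⊕ (p4 ∨ (p4 ⊕ ((p6 ⊕ p5) → (p2 ∨ p5))))) = False → True = True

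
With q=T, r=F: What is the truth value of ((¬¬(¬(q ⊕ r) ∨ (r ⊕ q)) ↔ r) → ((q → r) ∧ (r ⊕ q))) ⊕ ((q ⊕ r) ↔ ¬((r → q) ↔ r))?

q ⊕ r = T ⊕ F = T
¬(q ⊕ r) = ¬T = F
r ⊕ q = F ⊕ T = T
¬(q ⊕ r) ∨ (r ⊕ q) = F ∨ T = T
¬(¬(q ⊕ r) ∨ (r ⊕ q)) = ¬T = F
¬¬(¬(q ⊕ r) ∨ (r ⊕ q)) = ¬F = T
¬¬(¬(q ⊕ r) ∨ (r ⊕ q)) ↔ r = T ↔ F = F
q → r = T → F = F
r ⊕ q = F ⊕ T = T
(q → r) ∧ (r ⊕ q) = F ∧ T = F
(¬¬(¬(q ⊕ r) ∨ (r ⊕ q)) ↔ r) → ((q → r) ∧ (r ⊕ q)) = F → F = T
q ⊕ r = T ⊕ F = T
r → q = F → T = T
(r → q) ↔ r = T ↔ F = F
¬((r → q) ↔ r) = ¬F = T
(q ⊕ r) ↔ ¬((r → q) ↔ r) = T ↔ T = T
((¬¬(¬(q ⊕ r) ∨ (r ⊕ q)) ↔ r) → ((q → r) ∧ (r ⊕ q))) ⊕ ((q ⊕ r) ↔ ¬((r → q) ↔ r)) = T ⊕ T = F

F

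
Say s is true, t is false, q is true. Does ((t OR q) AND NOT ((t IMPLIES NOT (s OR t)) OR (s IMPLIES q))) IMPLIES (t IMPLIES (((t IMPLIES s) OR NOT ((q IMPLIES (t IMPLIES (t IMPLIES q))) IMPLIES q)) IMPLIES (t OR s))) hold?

T

t OR q = F OR T = T
s OR t = T OR F = T
NOT (s OR t) = NOT T = F
t IMPLIES NOT (s OR t) = F IMPLIES F = T
s IMPLIES q = T IMPLIES T = T
(t IMPLIES NOT (s OR t)) OR (s IMPLIES q) = T OR T = T
NOT ((t IMPLIES NOT (s OR t)) OR (s IMPLIES q)) = NOT T = F
(t OR q) AND NOT ((t IMPLIES NOT (s OR t)) OR (s IMPLIES q)) = T AND F = F
t IMPLIES s = F IMPLIES T = T
t IMPLIES q = F IMPLIES T = T
t IMPLIES (t IMPLIES q) = F IMPLIES T = T
q IMPLIES (t IMPLIES (t IMPLIES q)) = T IMPLIES T = T
(q IMPLIES (t IMPLIES (t IMPLIES q))) IMPLIES q = T IMPLIES T = T
NOT ((q IMPLIES (t IMPLIES (t IMPLIES q))) IMPLIES q) = NOT T = F
(t IMPLIES s) OR NOT ((q IMPLIES (t IMPLIES (t IMPLIES q))) IMPLIES q) = T OR F = T
t OR s = F OR T = T
((t IMPLIES s) OR NOT ((q IMPLIES (t IMPLIES (t IMPLIES q))) IMPLIES q)) IMPLIES (t OR s) = T IMPLIES T = T
t IMPLIES (((t IMPLIES s) OR NOT ((q IMPLIES (t IMPLIES (t IMPLIES q))) IMPLIES q)) IMPLIES (t OR s)) = F IMPLIES T = T
((t OR q) AND NOT ((t IMPLIES NOT (s OR t)) OR (s IMPLIES q))) IMPLIES (t IMPLIES (((t IMPLIES s) OR NOT ((q IMPLIES (t IMPLIES (t IMPLIES q))) IMPLIES q)) IMPLIES (t OR s))) = F IMPLIES T = T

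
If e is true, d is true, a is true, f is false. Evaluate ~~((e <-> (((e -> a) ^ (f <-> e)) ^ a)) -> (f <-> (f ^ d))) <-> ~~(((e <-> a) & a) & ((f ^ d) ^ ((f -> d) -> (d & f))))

1

e -> a = 1 -> 1 = 1
f <-> e = 0 <-> 1 = 0
(e -> a) ^ (f <-> e) = 1 ^ 0 = 1
((e -> a) ^ (f <-> e)) ^ a = 1 ^ 1 = 0
e <-> (((e -> a) ^ (f <-> e)) ^ a) = 1 <-> 0 = 0
f ^ d = 0 ^ 1 = 1
f <-> (f ^ d) = 0 <-> 1 = 0
(e <-> (((e -> a) ^ (f <-> e)) ^ a)) -> (f <-> (f ^ d)) = 0 -> 0 = 1
~((e <-> (((e -> a) ^ (f <-> e)) ^ a)) -> (f <-> (f ^ d))) = ~1 = 0
~~((e <-> (((e -> a) ^ (f <-> e)) ^ a)) -> (f <-> (f ^ d))) = ~0 = 1
e <-> a = 1 <-> 1 = 1
(e <-> a) & a = 1 & 1 = 1
f ^ d = 0 ^ 1 = 1
f -> d = 0 -> 1 = 1
d & f = 1 & 0 = 0
(f -> d) -> (d & f) = 1 -> 0 = 0
(f ^ d) ^ ((f -> d) -> (d & f)) = 1 ^ 0 = 1
((e <-> a) & a) & ((f ^ d) ^ ((f -> d) -> (d & f))) = 1 & 1 = 1
~(((e <-> a) & a) & ((f ^ d) ^ ((f -> d) -> (d & f)))) = ~1 = 0
~~(((e <-> a) & a) & ((f ^ d) ^ ((f -> d) -> (d & f)))) = ~0 = 1
~~((e <-> (((e -> a) ^ (f <-> e)) ^ a)) -> (f <-> (f ^ d))) <-> ~~(((e <-> a) & a) & ((f ^ d) ^ ((f -> d) -> (d & f)))) = 1 <-> 1 = 1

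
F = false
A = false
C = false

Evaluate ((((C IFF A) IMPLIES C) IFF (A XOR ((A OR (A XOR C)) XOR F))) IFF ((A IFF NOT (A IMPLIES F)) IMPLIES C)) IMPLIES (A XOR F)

true

C IFF A = false IFF false = true
(C IFF A) IMPLIES C = true IMPLIES false = false
A XOR C = false XOR false = false
A OR (A XOR C) = false OR false = false
(A OR (A XOR C)) XOR F = false XOR false = false
A XOR ((A OR (A XOR C)) XOR F) = false XOR false = false
((C IFF A) IMPLIES C) IFF (A XOR ((A OR (A XOR C)) XOR F)) = false IFF false = true
A IMPLIES F = false IMPLIES false = true
NOT (A IMPLIES F) = NOT true = false
A IFF NOT (A IMPLIES F) = false IFF false = true
(A IFF NOT (A IMPLIES F)) IMPLIES C = true IMPLIES false = false
(((C IFF A) IMPLIES C) IFF (A XOR ((A OR (A XOR C)) XOR F))) IFF ((A IFF NOT (A IMPLIES F)) IMPLIES C) = true IFF false = false
A XOR F = false XOR false = false
((((C IFF A) IMPLIES C) IFF (A XOR ((A OR (A XOR C)) XOR F))) IFF ((A IFF NOT (A IMPLIES F)) IMPLIES C)) IMPLIES (A XOR F) = false IMPLIES false = true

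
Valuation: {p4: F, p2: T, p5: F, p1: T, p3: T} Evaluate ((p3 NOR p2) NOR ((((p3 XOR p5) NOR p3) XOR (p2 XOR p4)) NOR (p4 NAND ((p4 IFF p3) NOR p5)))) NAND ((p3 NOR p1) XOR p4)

T

p3 NOR p2 = T NOR T = F
p3 XOR p5 = T XOR F = T
(p3 XOR p5) NOR p3 = T NOR T = F
p2 XOR p4 = T XOR F = T
((p3 XOR p5) NOR p3) XOR (p2 XOR p4) = F XOR T = T
p4 IFF p3 = F IFF T = F
(p4 IFF p3) NOR p5 = F NOR F = T
p4 NAND ((p4 IFF p3) NOR p5) = F NAND T = T
(((p3 XOR p5) NOR p3) XOR (p2 XOR p4)) NOR (p4 NAND ((p4 IFF p3) NOR p5)) = T NOR T = F
(p3 NOR p2) NOR ((((p3 XOR p5) NOR p3) XOR (p2 XOR p4)) NOR (p4 NAND ((p4 IFF p3) NOR p5))) = F NOR F = T
p3 NOR p1 = T NOR T = F
(p3 NOR p1) XOR p4 = F XOR F = F
((p3 NOR p2) NOR ((((p3 XOR p5) NOR p3) XOR (p2 XOR p4)) NOR (p4 NAND ((p4 IFF p3) NOR p5)))) NAND ((p3 NOR p1) XOR p4) = T NAND F = T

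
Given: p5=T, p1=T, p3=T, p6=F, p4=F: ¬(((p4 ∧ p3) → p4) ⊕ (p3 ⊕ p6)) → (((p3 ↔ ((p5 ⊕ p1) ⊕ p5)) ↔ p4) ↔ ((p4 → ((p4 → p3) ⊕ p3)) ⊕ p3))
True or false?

Substituting p5=T, p1=T, p3=T, p6=F, p4=F:
p4 ∧ p3 = F ∧ T = F
(p4 ∧ p3) → p4 = F → F = T
p3 ⊕ p6 = T ⊕ F = T
((p4 ∧ p3) → p4) ⊕ (p3 ⊕ p6) = T ⊕ T = F
¬(((p4 ∧ p3) → p4) ⊕ (p3 ⊕ p6)) = ¬F = T
p5 ⊕ p1 = T ⊕ T = F
(p5 ⊕ p1) ⊕ p5 = F ⊕ T = T
p3 ↔ ((p5 ⊕ p1) ⊕ p5) = T ↔ T = T
(p3 ↔ ((p5 ⊕ p1) ⊕ p5)) ↔ p4 = T ↔ F = F
p4 → p3 = F → T = T
(p4 → p3) ⊕ p3 = T ⊕ T = F
p4 → ((p4 → p3) ⊕ p3) = F → F = T
(p4 → ((p4 → p3) ⊕ p3)) ⊕ p3 = T ⊕ T = F
((p3 ↔ ((p5 ⊕ p1) ⊕ p5)) ↔ p4) ↔ ((p4 → ((p4 → p3) ⊕ p3)) ⊕ p3) = F ↔ F = T
¬(((p4 ∧ p3) → p4) ⊕ (p3 ⊕ p6)) → (((p3 ↔ ((p5 ⊕ p1) ⊕ p5)) ↔ p4) ↔ ((p4 → ((p4 → p3) ⊕ p3)) ⊕ p3)) = T → T = T

T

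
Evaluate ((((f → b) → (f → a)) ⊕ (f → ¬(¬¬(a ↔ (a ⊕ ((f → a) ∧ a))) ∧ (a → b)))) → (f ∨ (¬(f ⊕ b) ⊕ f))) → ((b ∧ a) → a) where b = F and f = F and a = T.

f → b = F → F = T
f → a = F → T = T
(f → b) → (f → a) = T → T = T
f → a = F → T = T
(f → a) ∧ a = T ∧ T = T
a ⊕ ((f → a) ∧ a) = T ⊕ T = F
a ↔ (a ⊕ ((f → a) ∧ a)) = T ↔ F = F
¬(a ↔ (a ⊕ ((f → a) ∧ a))) = ¬F = T
¬¬(a ↔ (a ⊕ ((f → a) ∧ a))) = ¬T = F
a → b = T → F = F
¬¬(a ↔ (a ⊕ ((f → a) ∧ a))) ∧ (a → b) = F ∧ F = F
¬(¬¬(a ↔ (a ⊕ ((f → a) ∧ a))) ∧ (a → b)) = ¬F = T
f → ¬(¬¬(a ↔ (a ⊕ ((f → a) ∧ a))) ∧ (a → b)) = F → T = T
((f → b) → (f → a)) ⊕ (f → ¬(¬¬(a ↔ (a ⊕ ((f → a) ∧ a))) ∧ (a → b))) = T ⊕ T = F
f ⊕ b = F ⊕ F = F
¬(f ⊕ b) = ¬F = T
¬(f ⊕ b) ⊕ f = T ⊕ F = T
f ∨ (¬(f ⊕ b) ⊕ f) = F ∨ T = T
(((f → b) → (f → a)) ⊕ (f → ¬(¬¬(a ↔ (a ⊕ ((f → a) ∧ a))) ∧ (a → b)))) → (f ∨ (¬(f ⊕ b) ⊕ f)) = F → T = T
b ∧ a = F ∧ T = F
(b ∧ a) → a = F → T = T
((((f → b) → (f → a)) ⊕ (f → ¬(¬¬(a ↔ (a ⊕ ((f → a) ∧ a))) ∧ (a → b)))) → (f ∨ (¬(f ⊕ b) ⊕ f))) → ((b ∧ a) → a) = T → T = T

T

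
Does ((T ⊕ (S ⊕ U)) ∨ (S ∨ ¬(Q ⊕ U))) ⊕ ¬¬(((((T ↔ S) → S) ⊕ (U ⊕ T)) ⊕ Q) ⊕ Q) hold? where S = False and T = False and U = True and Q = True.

False

S ⊕ U = False ⊕ True = True
T ⊕ (S ⊕ U) = False ⊕ True = True
Q ⊕ U = True ⊕ True = False
¬(Q ⊕ U) = ¬False = True
S ∨ ¬(Q ⊕ U) = False ∨ True = True
(T ⊕ (S ⊕ U)) ∨ (S ∨ ¬(Q ⊕ U)) = True ∨ True = True
T ↔ S = False ↔ False = True
(T ↔ S) → S = True → False = False
U ⊕ T = True ⊕ False = True
((T ↔ S) → S) ⊕ (U ⊕ T) = False ⊕ True = True
(((T ↔ S) → S) ⊕ (U ⊕ T)) ⊕ Q = True ⊕ True = False
((((T ↔ S) → S) ⊕ (U ⊕ T)) ⊕ Q) ⊕ Q = False ⊕ True = True
¬(((((T ↔ S) → S) ⊕ (U ⊕ T)) ⊕ Q) ⊕ Q) = ¬True = False
¬¬(((((T ↔ S) → S) ⊕ (U ⊕ T)) ⊕ Q) ⊕ Q) = ¬False = True
((T ⊕ (S ⊕ U)) ∨ (S ∨ ¬(Q ⊕ U))) ⊕ ¬¬(((((T ↔ S) → S) ⊕ (U ⊕ T)) ⊕ Q) ⊕ Q) = True ⊕ True = False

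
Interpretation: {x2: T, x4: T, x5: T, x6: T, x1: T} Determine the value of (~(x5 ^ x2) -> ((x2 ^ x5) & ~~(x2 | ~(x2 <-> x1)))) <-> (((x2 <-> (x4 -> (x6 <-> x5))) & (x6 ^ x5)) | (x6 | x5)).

F

x5 ^ x2 = T ^ T = F
~(x5 ^ x2) = ~F = T
x2 ^ x5 = T ^ T = F
x2 <-> x1 = T <-> T = T
~(x2 <-> x1) = ~T = F
x2 | ~(x2 <-> x1) = T | F = T
~(x2 | ~(x2 <-> x1)) = ~T = F
~~(x2 | ~(x2 <-> x1)) = ~F = T
(x2 ^ x5) & ~~(x2 | ~(x2 <-> x1)) = F & T = F
~(x5 ^ x2) -> ((x2 ^ x5) & ~~(x2 | ~(x2 <-> x1))) = T -> F = F
x6 <-> x5 = T <-> T = T
x4 -> (x6 <-> x5) = T -> T = T
x2 <-> (x4 -> (x6 <-> x5)) = T <-> T = T
x6 ^ x5 = T ^ T = F
(x2 <-> (x4 -> (x6 <-> x5))) & (x6 ^ x5) = T & F = F
x6 | x5 = T | T = T
((x2 <-> (x4 -> (x6 <-> x5))) & (x6 ^ x5)) | (x6 | x5) = F | T = T
(~(x5 ^ x2) -> ((x2 ^ x5) & ~~(x2 | ~(x2 <-> x1)))) <-> (((x2 <-> (x4 -> (x6 <-> x5))) & (x6 ^ x5)) | (x6 | x5)) = F <-> T = F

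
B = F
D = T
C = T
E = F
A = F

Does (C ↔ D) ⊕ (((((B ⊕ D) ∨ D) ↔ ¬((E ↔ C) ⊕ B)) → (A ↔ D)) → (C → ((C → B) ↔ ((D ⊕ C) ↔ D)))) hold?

C ↔ D = T ↔ T = T
B ⊕ D = F ⊕ T = T
(B ⊕ D) ∨ D = T ∨ T = T
E ↔ C = F ↔ T = F
(E ↔ C) ⊕ B = F ⊕ F = F
¬((E ↔ C) ⊕ B) = ¬F = T
((B ⊕ D) ∨ D) ↔ ¬((E ↔ C) ⊕ B) = T ↔ T = T
A ↔ D = F ↔ T = F
(((B ⊕ D) ∨ D) ↔ ¬((E ↔ C) ⊕ B)) → (A ↔ D) = T → F = F
C → B = T → F = F
D ⊕ C = T ⊕ T = F
(D ⊕ C) ↔ D = F ↔ T = F
(C → B) ↔ ((D ⊕ C) ↔ D) = F ↔ F = T
C → ((C → B) ↔ ((D ⊕ C) ↔ D)) = T → T = T
((((B ⊕ D) ∨ D) ↔ ¬((E ↔ C) ⊕ B)) → (A ↔ D)) → (C → ((C → B) ↔ ((D ⊕ C) ↔ D))) = F → T = T
(C ↔ D) ⊕ (((((B ⊕ D) ∨ D) ↔ ¬((E ↔ C) ⊕ B)) → (A ↔ D)) → (C → ((C → B) ↔ ((D ⊕ C) ↔ D)))) = T ⊕ T = F

F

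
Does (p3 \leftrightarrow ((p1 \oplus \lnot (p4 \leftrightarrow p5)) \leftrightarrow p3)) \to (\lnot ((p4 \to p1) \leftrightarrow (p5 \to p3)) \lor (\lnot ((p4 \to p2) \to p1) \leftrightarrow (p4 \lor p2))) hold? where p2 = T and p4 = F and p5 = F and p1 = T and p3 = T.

F

p4 \leftrightarrow p5 = F \leftrightarrow F = T
\lnot (p4 \leftrightarrow p5) = \lnot T = F
p1 \oplus \lnot (p4 \leftrightarrow p5) = T \oplus F = T
(p1 \oplus \lnot (p4 \leftrightarrow p5)) \leftrightarrow p3 = T \leftrightarrow T = T
p3 \leftrightarrow ((p1 \oplus \lnot (p4 \leftrightarrow p5)) \leftrightarrow p3) = T \leftrightarrow T = T
p4 \to p1 = F \to T = T
p5 \to p3 = F \to T = T
(p4 \to p1) \leftrightarrow (p5 \to p3) = T \leftrightarrow T = T
\lnot ((p4 \to p1) \leftrightarrow (p5 \to p3)) = \lnot T = F
p4 \to p2 = F \to T = T
(p4 \to p2) \to p1 = T \to T = T
\lnot ((p4 \to p2) \to p1) = \lnot T = F
p4 \lor p2 = F \lor T = T
\lnot ((p4 \to p2) \to p1) \leftrightarrow (p4 \lor p2) = F \leftrightarrow T = F
\lnot ((p4 \to p1) \leftrightarrow (p5 \to p3)) \lor (\lnot ((p4 \to p2) \to p1) \leftrightarrow (p4 \lor p2)) = F \lor F = F
(p3 \leftrightarrow ((p1 \oplus \lnot (p4 \leftrightarrow p5)) \leftrightarrow p3)) \to (\lnot ((p4 \to p1) \leftrightarrow (p5 \to p3)) \lor (\lnot ((p4 \to p2) \to p1) \leftrightarrow (p4 \lor p2))) = T \to F = F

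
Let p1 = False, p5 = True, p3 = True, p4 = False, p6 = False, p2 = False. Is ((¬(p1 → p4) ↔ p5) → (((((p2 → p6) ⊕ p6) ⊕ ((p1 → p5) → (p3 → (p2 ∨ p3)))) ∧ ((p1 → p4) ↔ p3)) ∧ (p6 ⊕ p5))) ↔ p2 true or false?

False

p1 → p4 = False → False = True
¬(p1 → p4) = ¬True = False
¬(p1 → p4) ↔ p5 = False ↔ True = False
p2 → p6 = False → False = True
(p2 → p6) ⊕ p6 = True ⊕ False = True
p1 → p5 = False → True = True
p2 ∨ p3 = False ∨ True = True
p3 → (p2 ∨ p3) = True → True = True
(p1 → p5) → (p3 → (p2 ∨ p3)) = True → True = True
((p2 → p6) ⊕ p6) ⊕ ((p1 → p5) → (p3 → (p2 ∨ p3))) = True ⊕ True = False
p1 → p4 = False → False = True
(p1 → p4) ↔ p3 = True ↔ True = True
(((p2 → p6) ⊕ p6) ⊕ ((p1 → p5) → (p3 → (p2 ∨ p3)))) ∧ ((p1 → p4) ↔ p3) = False ∧ True = False
p6 ⊕ p5 = False ⊕ True = True
((((p2 → p6) ⊕ p6) ⊕ ((p1 → p5) → (p3 → (p2 ∨ p3)))) ∧ ((p1 → p4) ↔ p3)) ∧ (p6 ⊕ p5) = False ∧ True = False
(¬(p1 → p4) ↔ p5) → (((((p2 → p6) ⊕ p6) ⊕ ((p1 → p5) → (p3 → (p2 ∨ p3)))) ∧ ((p1 → p4) ↔ p3)) ∧ (p6 ⊕ p5)) = False → False = True
((¬(p1 → p4) ↔ p5) → (((((p2 → p6) ⊕ p6) ⊕ ((p1 → p5) → (p3 → (p2 ∨ p3)))) ∧ ((p1 → p4) ↔ p3)) ∧ (p6 ⊕ p5))) ↔ p2 = True ↔ False = False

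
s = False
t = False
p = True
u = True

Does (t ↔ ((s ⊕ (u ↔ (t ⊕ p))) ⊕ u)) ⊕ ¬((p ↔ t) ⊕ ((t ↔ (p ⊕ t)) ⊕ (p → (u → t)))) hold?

False

Substituting s=False, t=False, p=True, u=True:
t ⊕ p = False ⊕ True = True
u ↔ (t ⊕ p) = True ↔ True = True
s ⊕ (u ↔ (t ⊕ p)) = False ⊕ True = True
(s ⊕ (u ↔ (t ⊕ p))) ⊕ u = True ⊕ True = False
t ↔ ((s ⊕ (u ↔ (t ⊕ p))) ⊕ u) = False ↔ False = True
p ↔ t = True ↔ False = False
p ⊕ t = True ⊕ False = True
t ↔ (p ⊕ t) = False ↔ True = False
u → t = True → False = False
p → (u → t) = True → False = False
(t ↔ (p ⊕ t)) ⊕ (p → (u → t)) = False ⊕ False = False
(p ↔ t) ⊕ ((t ↔ (p ⊕ t)) ⊕ (p → (u → t))) = False ⊕ False = False
¬((p ↔ t) ⊕ ((t ↔ (p ⊕ t)) ⊕ (p → (u → t)))) = ¬False = True
(t ↔ ((s ⊕ (u ↔ (t ⊕ p))) ⊕ u)) ⊕ ¬((p ↔ t) ⊕ ((t ↔ (p ⊕ t)) ⊕ (p → (u → t)))) = True ⊕ True = False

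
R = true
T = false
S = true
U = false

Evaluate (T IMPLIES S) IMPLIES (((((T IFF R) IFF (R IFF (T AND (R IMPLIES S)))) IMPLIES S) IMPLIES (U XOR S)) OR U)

true

T IMPLIES S = false IMPLIES true = true
T IFF R = false IFF true = false
R IMPLIES S = true IMPLIES true = true
T AND (R IMPLIES S) = false AND true = false
R IFF (T AND (R IMPLIES S)) = true IFF false = false
(T IFF R) IFF (R IFF (T AND (R IMPLIES S))) = false IFF false = true
((T IFF R) IFF (R IFF (T AND (R IMPLIES S)))) IMPLIES S = true IMPLIES true = true
U XOR S = false XOR true = true
(((T IFF R) IFF (R IFF (T AND (R IMPLIES S)))) IMPLIES S) IMPLIES (U XOR S) = true IMPLIES true = true
((((T IFF R) IFF (R IFF (T AND (R IMPLIES S)))) IMPLIES S) IMPLIES (U XOR S)) OR U = true OR false = true
(T IMPLIES S) IMPLIES (((((T IFF R) IFF (R IFF (T AND (R IMPLIES S)))) IMPLIES S) IMPLIES (U XOR S)) OR U) = true IMPLIES true = true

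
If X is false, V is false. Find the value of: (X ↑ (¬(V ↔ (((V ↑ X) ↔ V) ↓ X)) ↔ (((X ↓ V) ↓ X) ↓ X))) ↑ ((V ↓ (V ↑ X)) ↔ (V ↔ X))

V ↑ X = False ↑ False = True
(V ↑ X) ↔ V = True ↔ False = False
((V ↑ X) ↔ V) ↓ X = False ↓ False = True
V ↔ (((V ↑ X) ↔ V) ↓ X) = False ↔ True = False
¬(V ↔ (((V ↑ X) ↔ V) ↓ X)) = ¬False = True
X ↓ V = False ↓ False = True
(X ↓ V) ↓ X = True ↓ False = False
((X ↓ V) ↓ X) ↓ X = False ↓ False = True
¬(V ↔ (((V ↑ X) ↔ V) ↓ X)) ↔ (((X ↓ V) ↓ X) ↓ X) = True ↔ True = True
X ↑ (¬(V ↔ (((V ↑ X) ↔ V) ↓ X)) ↔ (((X ↓ V) ↓ X) ↓ X)) = False ↑ True = True
V ↑ X = False ↑ False = True
V ↓ (V ↑ X) = False ↓ True = False
V ↔ X = False ↔ False = True
(V ↓ (V ↑ X)) ↔ (V ↔ X) = False ↔ True = False
(X ↑ (¬(V ↔ (((V ↑ X) ↔ V) ↓ X)) ↔ (((X ↓ V) ↓ X) ↓ X))) ↑ ((V ↓ (V ↑ X)) ↔ (V ↔ X)) = True ↑ False = True

True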